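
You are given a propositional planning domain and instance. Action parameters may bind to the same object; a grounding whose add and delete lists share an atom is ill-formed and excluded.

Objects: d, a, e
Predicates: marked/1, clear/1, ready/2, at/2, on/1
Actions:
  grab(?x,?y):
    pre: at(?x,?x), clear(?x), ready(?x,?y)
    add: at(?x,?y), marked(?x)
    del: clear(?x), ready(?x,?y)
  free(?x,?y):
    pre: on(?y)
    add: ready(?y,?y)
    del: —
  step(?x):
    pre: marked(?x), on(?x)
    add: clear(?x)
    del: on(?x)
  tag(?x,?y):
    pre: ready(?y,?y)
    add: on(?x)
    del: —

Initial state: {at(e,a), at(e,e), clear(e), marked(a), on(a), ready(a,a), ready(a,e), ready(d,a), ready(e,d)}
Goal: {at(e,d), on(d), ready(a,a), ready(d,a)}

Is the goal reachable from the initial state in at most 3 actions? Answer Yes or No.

1. grab(e,d)  →  {at(e,a), at(e,d), at(e,e), marked(a), marked(e), on(a), ready(a,a), ready(a,e), ready(d,a)}
2. tag(d,a)  →  {at(e,a), at(e,d), at(e,e), marked(a), marked(e), on(a), on(d), ready(a,a), ready(a,e), ready(d,a)}
optimal plan length = 2; 2 ≤ 3

Yes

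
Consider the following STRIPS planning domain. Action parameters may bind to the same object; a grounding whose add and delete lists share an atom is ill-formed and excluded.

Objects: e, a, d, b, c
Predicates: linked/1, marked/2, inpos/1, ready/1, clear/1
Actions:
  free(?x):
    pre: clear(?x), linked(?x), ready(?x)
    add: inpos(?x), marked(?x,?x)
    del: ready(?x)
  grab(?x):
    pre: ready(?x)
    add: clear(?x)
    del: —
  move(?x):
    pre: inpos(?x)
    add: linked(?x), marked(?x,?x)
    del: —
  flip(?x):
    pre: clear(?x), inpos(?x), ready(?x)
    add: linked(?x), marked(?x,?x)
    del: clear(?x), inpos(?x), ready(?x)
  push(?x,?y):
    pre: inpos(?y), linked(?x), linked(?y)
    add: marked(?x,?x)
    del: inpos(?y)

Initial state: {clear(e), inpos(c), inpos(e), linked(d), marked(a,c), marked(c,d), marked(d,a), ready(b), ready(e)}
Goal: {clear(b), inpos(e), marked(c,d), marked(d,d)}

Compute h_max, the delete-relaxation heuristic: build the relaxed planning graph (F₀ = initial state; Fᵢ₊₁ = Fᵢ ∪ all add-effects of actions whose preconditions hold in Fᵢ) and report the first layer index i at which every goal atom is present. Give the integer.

F0 = init (9 atoms)
F1 = F0 ∪ {clear(b), linked(c), linked(e), marked(c,c), marked(e,e)}  (14 atoms)
F2 = F1 ∪ {marked(d,d)}  (15 atoms)
goal ⊆ F2  ⇒  h_max = 2

2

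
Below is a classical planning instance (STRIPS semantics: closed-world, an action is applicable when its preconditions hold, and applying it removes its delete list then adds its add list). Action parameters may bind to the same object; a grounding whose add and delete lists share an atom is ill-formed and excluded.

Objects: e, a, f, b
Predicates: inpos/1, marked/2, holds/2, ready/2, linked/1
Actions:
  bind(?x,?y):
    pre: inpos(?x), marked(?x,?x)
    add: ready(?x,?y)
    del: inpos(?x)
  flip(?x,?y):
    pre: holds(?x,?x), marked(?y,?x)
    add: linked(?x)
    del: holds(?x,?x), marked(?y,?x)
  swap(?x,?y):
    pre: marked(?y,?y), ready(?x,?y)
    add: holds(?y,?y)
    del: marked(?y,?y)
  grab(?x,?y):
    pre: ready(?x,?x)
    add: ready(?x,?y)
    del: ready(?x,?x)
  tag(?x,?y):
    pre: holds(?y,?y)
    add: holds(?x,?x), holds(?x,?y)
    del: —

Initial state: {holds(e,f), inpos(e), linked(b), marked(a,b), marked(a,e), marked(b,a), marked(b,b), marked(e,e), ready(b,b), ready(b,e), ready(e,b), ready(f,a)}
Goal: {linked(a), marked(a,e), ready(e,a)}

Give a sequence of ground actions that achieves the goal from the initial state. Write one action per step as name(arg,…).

1. bind(e,a)  →  {holds(e,f), linked(b), marked(a,b), marked(a,e), marked(b,a), marked(b,b), marked(e,e), ready(b,b), ready(b,e), ready(e,a), ready(e,b), ready(f,a)}
2. swap(e,b)  →  {holds(b,b), holds(e,f), linked(b), marked(a,b), marked(a,e), marked(b,a), marked(e,e), ready(b,b), ready(b,e), ready(e,a), ready(e,b), ready(f,a)}
3. tag(a,b)  →  {holds(a,a), holds(a,b), holds(b,b), holds(e,f), linked(b), marked(a,b), marked(a,e), marked(b,a), marked(e,e), ready(b,b), ready(b,e), ready(e,a), ready(e,b), ready(f,a)}
4. flip(a,b)  →  {holds(a,b), holds(b,b), holds(e,f), linked(a), linked(b), marked(a,b), marked(a,e), marked(e,e), ready(b,b), ready(b,e), ready(e,a), ready(e,b), ready(f,a)}

bind(e,a); swap(e,b); tag(a,b); flip(a,b)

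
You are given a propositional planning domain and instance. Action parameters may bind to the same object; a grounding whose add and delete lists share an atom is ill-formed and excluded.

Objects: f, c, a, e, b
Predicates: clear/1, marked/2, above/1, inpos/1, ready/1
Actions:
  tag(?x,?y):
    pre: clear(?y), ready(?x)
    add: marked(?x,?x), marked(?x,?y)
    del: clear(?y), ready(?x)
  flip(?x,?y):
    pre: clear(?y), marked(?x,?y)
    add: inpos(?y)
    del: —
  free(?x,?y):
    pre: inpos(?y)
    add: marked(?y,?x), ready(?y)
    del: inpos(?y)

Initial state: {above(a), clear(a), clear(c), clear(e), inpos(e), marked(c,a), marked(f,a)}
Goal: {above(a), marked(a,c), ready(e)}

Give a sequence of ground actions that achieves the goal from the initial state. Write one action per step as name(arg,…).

flip(f,a); free(f,e); free(c,a)

1. flip(f,a)  →  {above(a), clear(a), clear(c), clear(e), inpos(a), inpos(e), marked(c,a), marked(f,a)}
2. free(f,e)  →  {above(a), clear(a), clear(c), clear(e), inpos(a), marked(c,a), marked(e,f), marked(f,a), ready(e)}
3. free(c,a)  →  {above(a), clear(a), clear(c), clear(e), marked(a,c), marked(c,a), marked(e,f), marked(f,a), ready(a), ready(e)}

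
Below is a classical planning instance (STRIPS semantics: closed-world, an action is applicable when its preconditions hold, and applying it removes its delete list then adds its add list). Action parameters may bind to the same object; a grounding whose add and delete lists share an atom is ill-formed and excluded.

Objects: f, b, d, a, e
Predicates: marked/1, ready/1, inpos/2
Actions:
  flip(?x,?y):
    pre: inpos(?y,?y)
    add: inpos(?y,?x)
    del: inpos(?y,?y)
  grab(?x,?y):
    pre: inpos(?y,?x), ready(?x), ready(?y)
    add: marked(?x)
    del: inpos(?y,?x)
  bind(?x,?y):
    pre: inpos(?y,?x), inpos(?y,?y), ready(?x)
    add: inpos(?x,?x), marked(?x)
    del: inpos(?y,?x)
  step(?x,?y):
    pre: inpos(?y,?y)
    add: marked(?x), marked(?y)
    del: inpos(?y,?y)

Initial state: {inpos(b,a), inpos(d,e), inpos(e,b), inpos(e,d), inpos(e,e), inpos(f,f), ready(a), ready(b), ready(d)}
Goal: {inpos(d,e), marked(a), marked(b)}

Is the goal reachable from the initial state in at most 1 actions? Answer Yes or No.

No

1. grab(a,b)  →  {inpos(d,e), inpos(e,b), inpos(e,d), inpos(e,e), inpos(f,f), marked(a), ready(a), ready(b), ready(d)}
2. bind(b,e)  →  {inpos(b,b), inpos(d,e), inpos(e,d), inpos(e,e), inpos(f,f), marked(a), marked(b), ready(a), ready(b), ready(d)}
optimal plan length = 2; 2 > 1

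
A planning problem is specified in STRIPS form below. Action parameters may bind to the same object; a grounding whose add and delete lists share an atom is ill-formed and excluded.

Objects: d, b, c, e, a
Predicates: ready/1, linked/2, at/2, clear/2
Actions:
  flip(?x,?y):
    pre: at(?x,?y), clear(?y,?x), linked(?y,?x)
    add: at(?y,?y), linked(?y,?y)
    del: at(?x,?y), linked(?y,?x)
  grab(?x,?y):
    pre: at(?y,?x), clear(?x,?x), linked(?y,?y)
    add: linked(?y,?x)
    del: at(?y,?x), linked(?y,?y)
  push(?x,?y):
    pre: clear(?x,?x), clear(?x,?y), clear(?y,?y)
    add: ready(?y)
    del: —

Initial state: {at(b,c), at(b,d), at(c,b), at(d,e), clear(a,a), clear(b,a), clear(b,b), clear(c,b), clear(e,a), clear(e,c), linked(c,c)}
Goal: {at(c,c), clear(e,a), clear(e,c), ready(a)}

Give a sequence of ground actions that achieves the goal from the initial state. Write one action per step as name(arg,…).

grab(b,c); flip(b,c); push(b,a)

1. grab(b,c)  →  {at(b,c), at(b,d), at(d,e), clear(a,a), clear(b,a), clear(b,b), clear(c,b), clear(e,a), clear(e,c), linked(c,b)}
2. flip(b,c)  →  {at(b,d), at(c,c), at(d,e), clear(a,a), clear(b,a), clear(b,b), clear(c,b), clear(e,a), clear(e,c), linked(c,c)}
3. push(b,a)  →  {at(b,d), at(c,c), at(d,e), clear(a,a), clear(b,a), clear(b,b), clear(c,b), clear(e,a), clear(e,c), linked(c,c), ready(a)}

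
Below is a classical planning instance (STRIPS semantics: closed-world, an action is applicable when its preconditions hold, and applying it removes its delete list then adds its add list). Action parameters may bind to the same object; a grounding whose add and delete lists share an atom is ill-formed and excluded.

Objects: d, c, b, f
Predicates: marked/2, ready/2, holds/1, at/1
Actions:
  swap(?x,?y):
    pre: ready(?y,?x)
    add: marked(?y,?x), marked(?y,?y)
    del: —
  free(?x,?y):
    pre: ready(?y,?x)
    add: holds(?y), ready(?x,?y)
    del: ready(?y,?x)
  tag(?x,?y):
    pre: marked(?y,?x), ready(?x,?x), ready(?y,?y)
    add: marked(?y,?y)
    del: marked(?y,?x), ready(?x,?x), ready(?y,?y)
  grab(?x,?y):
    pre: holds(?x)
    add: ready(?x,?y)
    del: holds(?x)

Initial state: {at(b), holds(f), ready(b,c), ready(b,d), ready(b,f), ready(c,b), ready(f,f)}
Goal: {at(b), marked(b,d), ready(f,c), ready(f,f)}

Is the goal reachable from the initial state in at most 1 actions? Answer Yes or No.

1. swap(d,b)  →  {at(b), holds(f), marked(b,b), marked(b,d), ready(b,c), ready(b,d), ready(b,f), ready(c,b), ready(f,f)}
2. grab(f,c)  →  {at(b), marked(b,b), marked(b,d), ready(b,c), ready(b,d), ready(b,f), ready(c,b), ready(f,c), ready(f,f)}
optimal plan length = 2; 2 > 1

No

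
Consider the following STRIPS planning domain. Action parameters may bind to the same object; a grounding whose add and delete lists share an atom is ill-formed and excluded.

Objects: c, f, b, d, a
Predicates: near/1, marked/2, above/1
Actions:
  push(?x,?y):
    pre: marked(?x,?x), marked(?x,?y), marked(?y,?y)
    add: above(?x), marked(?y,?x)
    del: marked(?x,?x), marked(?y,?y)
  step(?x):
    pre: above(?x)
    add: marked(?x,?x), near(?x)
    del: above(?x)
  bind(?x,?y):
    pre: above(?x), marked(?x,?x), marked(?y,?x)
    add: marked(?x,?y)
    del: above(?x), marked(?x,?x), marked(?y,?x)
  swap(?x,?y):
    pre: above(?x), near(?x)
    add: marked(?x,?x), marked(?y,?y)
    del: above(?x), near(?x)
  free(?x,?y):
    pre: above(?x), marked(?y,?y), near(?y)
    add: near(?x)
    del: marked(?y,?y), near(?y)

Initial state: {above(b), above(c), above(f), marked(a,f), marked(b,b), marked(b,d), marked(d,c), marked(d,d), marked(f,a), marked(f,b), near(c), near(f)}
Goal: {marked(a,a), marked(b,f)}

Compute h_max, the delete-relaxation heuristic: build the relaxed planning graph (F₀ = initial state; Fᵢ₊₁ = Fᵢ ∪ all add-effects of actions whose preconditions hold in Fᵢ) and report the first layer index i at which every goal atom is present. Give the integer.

F0 = init (12 atoms)
F1 = F0 ∪ {marked(a,a), marked(b,f), marked(c,c), marked(d,b), marked(f,f), near(b)}  (18 atoms)
goal ⊆ F1  ⇒  h_max = 1

1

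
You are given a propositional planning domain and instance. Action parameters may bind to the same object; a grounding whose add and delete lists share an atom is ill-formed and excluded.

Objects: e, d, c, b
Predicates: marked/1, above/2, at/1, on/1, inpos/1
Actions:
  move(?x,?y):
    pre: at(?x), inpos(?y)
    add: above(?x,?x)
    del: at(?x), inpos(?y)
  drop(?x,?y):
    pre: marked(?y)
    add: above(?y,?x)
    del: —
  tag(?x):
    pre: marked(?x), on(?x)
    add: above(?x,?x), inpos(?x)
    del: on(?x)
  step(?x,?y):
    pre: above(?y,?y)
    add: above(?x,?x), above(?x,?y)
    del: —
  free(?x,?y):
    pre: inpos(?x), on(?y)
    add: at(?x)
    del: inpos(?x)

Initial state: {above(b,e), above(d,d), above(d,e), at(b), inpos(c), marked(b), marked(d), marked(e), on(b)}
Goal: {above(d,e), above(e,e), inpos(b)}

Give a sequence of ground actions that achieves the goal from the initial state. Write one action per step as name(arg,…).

drop(e,e); tag(b)

1. drop(e,e)  →  {above(b,e), above(d,d), above(d,e), above(e,e), at(b), inpos(c), marked(b), marked(d), marked(e), on(b)}
2. tag(b)  →  {above(b,b), above(b,e), above(d,d), above(d,e), above(e,e), at(b), inpos(b), inpos(c), marked(b), marked(d), marked(e)}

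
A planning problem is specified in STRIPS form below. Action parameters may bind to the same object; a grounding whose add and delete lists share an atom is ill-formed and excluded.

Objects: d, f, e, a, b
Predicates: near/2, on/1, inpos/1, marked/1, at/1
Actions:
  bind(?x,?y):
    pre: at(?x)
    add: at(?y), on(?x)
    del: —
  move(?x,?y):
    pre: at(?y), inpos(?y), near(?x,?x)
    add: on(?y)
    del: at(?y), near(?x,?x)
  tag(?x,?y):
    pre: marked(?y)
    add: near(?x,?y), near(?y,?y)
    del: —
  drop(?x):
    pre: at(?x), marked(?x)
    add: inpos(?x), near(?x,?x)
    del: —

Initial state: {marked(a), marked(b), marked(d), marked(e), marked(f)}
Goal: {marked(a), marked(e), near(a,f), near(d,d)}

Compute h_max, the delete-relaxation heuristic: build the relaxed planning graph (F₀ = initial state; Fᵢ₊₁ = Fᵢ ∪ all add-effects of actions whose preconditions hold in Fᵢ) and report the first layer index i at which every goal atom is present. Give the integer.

F0 = init (5 atoms)
F1 = F0 ∪ {near(a,a), near(a,b), near(a,d), near(a,e), near(a,f), near(b,a), near(b,b), near(b,d), near(b,e), near(b,f), near(d,a), near(d,b), near(d,d), near(d,e), near(d,f), near(e,a), near(e,b), near(e,d), near(e,e), near(e,f), near(f,a), near(f,b), near(f,d), near(f,e), near(f,f)}  (30 atoms)
goal ⊆ F1  ⇒  h_max = 1

1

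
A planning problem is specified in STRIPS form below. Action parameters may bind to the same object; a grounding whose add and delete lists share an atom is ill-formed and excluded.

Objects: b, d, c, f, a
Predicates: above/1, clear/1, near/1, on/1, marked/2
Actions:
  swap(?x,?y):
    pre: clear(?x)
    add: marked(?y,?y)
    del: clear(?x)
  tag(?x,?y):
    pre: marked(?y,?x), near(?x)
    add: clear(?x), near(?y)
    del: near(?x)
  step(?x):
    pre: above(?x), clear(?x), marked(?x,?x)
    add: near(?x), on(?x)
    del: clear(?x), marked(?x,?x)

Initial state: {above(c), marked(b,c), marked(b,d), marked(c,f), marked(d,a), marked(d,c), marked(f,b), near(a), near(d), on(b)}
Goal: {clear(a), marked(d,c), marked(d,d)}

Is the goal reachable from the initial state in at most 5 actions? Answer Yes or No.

Yes

1. tag(d,b)  →  {above(c), clear(d), marked(b,c), marked(b,d), marked(c,f), marked(d,a), marked(d,c), marked(f,b), near(a), near(b), on(b)}
2. swap(d,d)  →  {above(c), marked(b,c), marked(b,d), marked(c,f), marked(d,a), marked(d,c), marked(d,d), marked(f,b), near(a), near(b), on(b)}
3. tag(a,d)  →  {above(c), clear(a), marked(b,c), marked(b,d), marked(c,f), marked(d,a), marked(d,c), marked(d,d), marked(f,b), near(b), near(d), on(b)}
optimal plan length = 3; 3 ≤ 5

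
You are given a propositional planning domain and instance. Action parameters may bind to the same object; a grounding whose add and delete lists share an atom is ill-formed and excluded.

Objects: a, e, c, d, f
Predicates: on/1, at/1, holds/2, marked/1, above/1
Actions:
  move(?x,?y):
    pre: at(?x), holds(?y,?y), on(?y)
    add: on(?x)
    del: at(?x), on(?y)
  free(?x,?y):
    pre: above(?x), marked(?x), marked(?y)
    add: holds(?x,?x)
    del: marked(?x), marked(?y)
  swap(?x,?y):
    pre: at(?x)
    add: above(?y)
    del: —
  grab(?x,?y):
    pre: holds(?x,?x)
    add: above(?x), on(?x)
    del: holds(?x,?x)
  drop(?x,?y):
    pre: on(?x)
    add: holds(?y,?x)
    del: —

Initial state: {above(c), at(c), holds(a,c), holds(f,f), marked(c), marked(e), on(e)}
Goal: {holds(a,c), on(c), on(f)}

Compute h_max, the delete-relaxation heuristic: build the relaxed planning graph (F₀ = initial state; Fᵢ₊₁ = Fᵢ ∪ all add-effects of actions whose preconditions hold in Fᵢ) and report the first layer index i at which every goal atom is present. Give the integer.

F0 = init (7 atoms)
F1 = F0 ∪ {above(a), above(d), above(e), above(f), holds(a,e), holds(c,c), holds(c,e), holds(d,e), holds(e,e), holds(f,e), on(f)}  (18 atoms)
F2 = F1 ∪ {holds(a,f), holds(c,f), holds(d,f), holds(e,f), on(c)}  (23 atoms)
goal ⊆ F2  ⇒  h_max = 2

2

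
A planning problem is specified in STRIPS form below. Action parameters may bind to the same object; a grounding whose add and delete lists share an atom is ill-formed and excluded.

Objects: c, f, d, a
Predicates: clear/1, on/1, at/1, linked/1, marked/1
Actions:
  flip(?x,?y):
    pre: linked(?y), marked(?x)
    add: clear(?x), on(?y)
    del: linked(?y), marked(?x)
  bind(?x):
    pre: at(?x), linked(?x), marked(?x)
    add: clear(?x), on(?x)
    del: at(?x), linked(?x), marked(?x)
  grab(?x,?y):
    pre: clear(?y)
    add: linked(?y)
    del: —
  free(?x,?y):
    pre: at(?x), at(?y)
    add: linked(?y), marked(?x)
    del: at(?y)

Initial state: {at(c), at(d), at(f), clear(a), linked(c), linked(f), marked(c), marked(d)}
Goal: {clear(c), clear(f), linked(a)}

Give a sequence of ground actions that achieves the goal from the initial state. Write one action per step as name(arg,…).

1. flip(c,c)  →  {at(c), at(d), at(f), clear(a), clear(c), linked(f), marked(d), on(c)}
2. grab(c,a)  →  {at(c), at(d), at(f), clear(a), clear(c), linked(a), linked(f), marked(d), on(c)}
3. free(f,c)  →  {at(d), at(f), clear(a), clear(c), linked(a), linked(c), linked(f), marked(d), marked(f), on(c)}
4. flip(f,c)  →  {at(d), at(f), clear(a), clear(c), clear(f), linked(a), linked(f), marked(d), on(c)}

flip(c,c); grab(c,a); free(f,c); flip(f,c)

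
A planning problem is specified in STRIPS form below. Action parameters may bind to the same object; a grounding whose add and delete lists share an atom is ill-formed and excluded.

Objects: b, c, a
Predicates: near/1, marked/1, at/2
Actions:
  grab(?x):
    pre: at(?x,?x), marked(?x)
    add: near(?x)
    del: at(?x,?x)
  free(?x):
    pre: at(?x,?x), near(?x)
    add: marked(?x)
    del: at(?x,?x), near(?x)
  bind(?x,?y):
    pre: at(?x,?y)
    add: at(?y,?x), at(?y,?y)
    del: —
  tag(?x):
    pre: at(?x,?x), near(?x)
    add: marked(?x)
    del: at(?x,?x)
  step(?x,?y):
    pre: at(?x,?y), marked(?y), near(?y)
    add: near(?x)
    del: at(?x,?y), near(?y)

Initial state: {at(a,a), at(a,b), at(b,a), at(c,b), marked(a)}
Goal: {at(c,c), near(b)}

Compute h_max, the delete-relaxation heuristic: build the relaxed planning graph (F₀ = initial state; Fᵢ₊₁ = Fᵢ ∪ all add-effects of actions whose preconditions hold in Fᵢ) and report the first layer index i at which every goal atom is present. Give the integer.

2

F0 = init (5 atoms)
F1 = F0 ∪ {at(b,b), at(b,c), near(a)}  (8 atoms)
F2 = F1 ∪ {at(c,c), near(b)}  (10 atoms)
goal ⊆ F2  ⇒  h_max = 2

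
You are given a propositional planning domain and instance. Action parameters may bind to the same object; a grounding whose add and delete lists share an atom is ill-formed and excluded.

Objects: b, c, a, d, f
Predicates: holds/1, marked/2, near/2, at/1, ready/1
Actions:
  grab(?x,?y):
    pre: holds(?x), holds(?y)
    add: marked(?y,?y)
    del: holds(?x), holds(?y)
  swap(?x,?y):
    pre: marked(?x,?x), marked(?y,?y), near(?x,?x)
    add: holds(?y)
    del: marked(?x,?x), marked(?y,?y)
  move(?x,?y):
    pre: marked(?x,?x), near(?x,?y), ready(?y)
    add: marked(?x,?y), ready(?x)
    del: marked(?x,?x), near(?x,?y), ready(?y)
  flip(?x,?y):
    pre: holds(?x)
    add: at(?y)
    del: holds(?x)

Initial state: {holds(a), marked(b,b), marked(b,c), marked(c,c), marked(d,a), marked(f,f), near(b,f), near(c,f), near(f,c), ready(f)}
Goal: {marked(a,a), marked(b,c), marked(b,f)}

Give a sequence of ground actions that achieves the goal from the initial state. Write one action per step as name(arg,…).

grab(a,a); move(b,f)

1. grab(a,a)  →  {marked(a,a), marked(b,b), marked(b,c), marked(c,c), marked(d,a), marked(f,f), near(b,f), near(c,f), near(f,c), ready(f)}
2. move(b,f)  →  {marked(a,a), marked(b,c), marked(b,f), marked(c,c), marked(d,a), marked(f,f), near(c,f), near(f,c), ready(b)}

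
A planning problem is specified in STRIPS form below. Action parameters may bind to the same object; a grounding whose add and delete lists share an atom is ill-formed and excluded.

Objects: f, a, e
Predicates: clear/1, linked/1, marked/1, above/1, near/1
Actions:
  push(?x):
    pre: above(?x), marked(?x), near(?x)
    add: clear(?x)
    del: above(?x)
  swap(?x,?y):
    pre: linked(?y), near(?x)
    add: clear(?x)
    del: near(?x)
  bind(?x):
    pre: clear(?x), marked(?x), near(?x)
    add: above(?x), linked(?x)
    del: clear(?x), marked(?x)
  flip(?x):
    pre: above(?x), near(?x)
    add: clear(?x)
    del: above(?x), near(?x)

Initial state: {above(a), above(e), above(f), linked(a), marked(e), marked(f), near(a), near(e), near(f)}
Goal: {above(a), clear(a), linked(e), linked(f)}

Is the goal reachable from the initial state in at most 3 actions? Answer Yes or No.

No

1. push(f)  →  {above(a), above(e), clear(f), linked(a), marked(e), marked(f), near(a), near(e), near(f)}
2. push(e)  →  {above(a), clear(e), clear(f), linked(a), marked(e), marked(f), near(a), near(e), near(f)}
3. swap(a,a)  →  {above(a), clear(a), clear(e), clear(f), linked(a), marked(e), marked(f), near(e), near(f)}
4. bind(f)  →  {above(a), above(f), clear(a), clear(e), linked(a), linked(f), marked(e), near(e), near(f)}
5. bind(e)  →  {above(a), above(e), above(f), clear(a), linked(a), linked(e), linked(f), near(e), near(f)}
optimal plan length = 5; 5 > 3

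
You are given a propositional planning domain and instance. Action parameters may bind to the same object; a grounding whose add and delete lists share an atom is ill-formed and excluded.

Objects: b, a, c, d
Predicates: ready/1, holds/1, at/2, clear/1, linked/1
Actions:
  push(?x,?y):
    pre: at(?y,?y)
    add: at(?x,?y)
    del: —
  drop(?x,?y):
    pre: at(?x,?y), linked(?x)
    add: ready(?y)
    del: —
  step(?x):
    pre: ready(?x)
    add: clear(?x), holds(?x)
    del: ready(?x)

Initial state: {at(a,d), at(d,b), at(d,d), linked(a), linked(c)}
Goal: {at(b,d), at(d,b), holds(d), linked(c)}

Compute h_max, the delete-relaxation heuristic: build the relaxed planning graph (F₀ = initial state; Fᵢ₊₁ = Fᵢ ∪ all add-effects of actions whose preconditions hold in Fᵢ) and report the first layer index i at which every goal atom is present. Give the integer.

2

F0 = init (5 atoms)
F1 = F0 ∪ {at(b,d), at(c,d), ready(d)}  (8 atoms)
F2 = F1 ∪ {clear(d), holds(d)}  (10 atoms)
goal ⊆ F2  ⇒  h_max = 2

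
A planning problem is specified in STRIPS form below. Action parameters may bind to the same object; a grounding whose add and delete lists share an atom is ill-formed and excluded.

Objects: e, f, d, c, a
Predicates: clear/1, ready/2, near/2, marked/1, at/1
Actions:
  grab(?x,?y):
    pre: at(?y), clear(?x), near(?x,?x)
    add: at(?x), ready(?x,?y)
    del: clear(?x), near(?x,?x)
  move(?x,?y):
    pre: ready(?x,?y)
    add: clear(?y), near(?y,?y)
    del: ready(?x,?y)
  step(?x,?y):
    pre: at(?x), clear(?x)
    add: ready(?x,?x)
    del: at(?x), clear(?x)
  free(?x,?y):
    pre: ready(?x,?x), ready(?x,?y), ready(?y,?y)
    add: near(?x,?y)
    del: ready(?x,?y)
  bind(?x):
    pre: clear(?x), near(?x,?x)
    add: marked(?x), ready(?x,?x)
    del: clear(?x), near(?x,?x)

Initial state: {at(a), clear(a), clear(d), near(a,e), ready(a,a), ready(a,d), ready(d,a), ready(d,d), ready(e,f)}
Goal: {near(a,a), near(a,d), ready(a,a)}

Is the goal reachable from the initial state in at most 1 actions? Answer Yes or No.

1. move(d,a)  →  {at(a), clear(a), clear(d), near(a,a), near(a,e), ready(a,a), ready(a,d), ready(d,d), ready(e,f)}
2. free(a,d)  →  {at(a), clear(a), clear(d), near(a,a), near(a,d), near(a,e), ready(a,a), ready(d,d), ready(e,f)}
optimal plan length = 2; 2 > 1

No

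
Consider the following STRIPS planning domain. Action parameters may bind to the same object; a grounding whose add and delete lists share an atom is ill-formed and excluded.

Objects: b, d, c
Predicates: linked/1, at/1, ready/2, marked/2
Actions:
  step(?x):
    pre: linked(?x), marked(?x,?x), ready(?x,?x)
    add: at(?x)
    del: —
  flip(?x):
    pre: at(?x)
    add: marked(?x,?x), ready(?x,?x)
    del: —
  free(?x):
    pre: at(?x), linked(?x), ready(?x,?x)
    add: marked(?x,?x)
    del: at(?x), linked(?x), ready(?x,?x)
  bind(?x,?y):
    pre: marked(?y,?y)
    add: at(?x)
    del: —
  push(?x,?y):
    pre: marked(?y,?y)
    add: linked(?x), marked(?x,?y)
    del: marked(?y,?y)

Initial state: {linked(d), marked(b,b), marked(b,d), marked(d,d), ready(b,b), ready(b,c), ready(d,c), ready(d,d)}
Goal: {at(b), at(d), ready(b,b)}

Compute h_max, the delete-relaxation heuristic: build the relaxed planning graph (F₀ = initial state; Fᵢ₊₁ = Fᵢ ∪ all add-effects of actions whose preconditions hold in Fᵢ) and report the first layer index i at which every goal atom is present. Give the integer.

F0 = init (8 atoms)
F1 = F0 ∪ {at(b), at(c), at(d), linked(b), linked(c), marked(c,b), marked(c,d), marked(d,b)}  (16 atoms)
goal ⊆ F1  ⇒  h_max = 1

1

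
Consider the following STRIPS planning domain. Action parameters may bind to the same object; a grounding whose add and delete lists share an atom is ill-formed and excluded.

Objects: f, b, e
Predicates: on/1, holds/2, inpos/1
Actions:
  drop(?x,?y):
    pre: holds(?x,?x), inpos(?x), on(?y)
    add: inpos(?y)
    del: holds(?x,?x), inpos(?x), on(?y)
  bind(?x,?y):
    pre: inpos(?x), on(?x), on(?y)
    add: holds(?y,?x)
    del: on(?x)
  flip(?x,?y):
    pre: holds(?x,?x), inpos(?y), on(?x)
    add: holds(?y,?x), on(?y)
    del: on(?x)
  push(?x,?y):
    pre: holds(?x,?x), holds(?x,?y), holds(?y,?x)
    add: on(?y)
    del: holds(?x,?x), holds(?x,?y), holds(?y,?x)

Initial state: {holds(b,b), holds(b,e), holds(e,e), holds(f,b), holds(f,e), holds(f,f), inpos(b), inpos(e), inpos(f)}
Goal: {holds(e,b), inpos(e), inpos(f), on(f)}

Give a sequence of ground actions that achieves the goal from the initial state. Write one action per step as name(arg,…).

push(f,f); push(b,b); push(e,e); bind(b,e)

1. push(f,f)  →  {holds(b,b), holds(b,e), holds(e,e), holds(f,b), holds(f,e), inpos(b), inpos(e), inpos(f), on(f)}
2. push(b,b)  →  {holds(b,e), holds(e,e), holds(f,b), holds(f,e), inpos(b), inpos(e), inpos(f), on(b), on(f)}
3. push(e,e)  →  {holds(b,e), holds(f,b), holds(f,e), inpos(b), inpos(e), inpos(f), on(b), on(e), on(f)}
4. bind(b,e)  →  {holds(b,e), holds(e,b), holds(f,b), holds(f,e), inpos(b), inpos(e), inpos(f), on(e), on(f)}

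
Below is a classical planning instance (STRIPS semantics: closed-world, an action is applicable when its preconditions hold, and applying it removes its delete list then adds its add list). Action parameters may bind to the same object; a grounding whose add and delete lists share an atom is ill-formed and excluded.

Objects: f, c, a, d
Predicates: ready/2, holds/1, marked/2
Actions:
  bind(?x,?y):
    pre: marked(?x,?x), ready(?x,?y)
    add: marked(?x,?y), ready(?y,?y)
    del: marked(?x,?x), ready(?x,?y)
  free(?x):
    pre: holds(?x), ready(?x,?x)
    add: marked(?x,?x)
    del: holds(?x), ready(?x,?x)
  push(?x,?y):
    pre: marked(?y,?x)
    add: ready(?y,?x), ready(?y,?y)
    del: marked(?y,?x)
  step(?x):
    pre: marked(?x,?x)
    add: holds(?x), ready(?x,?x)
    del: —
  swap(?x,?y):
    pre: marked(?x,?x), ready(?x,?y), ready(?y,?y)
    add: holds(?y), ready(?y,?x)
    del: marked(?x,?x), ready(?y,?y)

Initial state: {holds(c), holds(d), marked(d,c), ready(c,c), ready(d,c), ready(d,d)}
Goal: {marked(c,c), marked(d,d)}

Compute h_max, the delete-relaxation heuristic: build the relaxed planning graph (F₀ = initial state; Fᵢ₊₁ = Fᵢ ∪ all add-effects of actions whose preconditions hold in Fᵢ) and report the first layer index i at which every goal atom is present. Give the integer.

F0 = init (6 atoms)
F1 = F0 ∪ {marked(c,c), marked(d,d)}  (8 atoms)
goal ⊆ F1  ⇒  h_max = 1

1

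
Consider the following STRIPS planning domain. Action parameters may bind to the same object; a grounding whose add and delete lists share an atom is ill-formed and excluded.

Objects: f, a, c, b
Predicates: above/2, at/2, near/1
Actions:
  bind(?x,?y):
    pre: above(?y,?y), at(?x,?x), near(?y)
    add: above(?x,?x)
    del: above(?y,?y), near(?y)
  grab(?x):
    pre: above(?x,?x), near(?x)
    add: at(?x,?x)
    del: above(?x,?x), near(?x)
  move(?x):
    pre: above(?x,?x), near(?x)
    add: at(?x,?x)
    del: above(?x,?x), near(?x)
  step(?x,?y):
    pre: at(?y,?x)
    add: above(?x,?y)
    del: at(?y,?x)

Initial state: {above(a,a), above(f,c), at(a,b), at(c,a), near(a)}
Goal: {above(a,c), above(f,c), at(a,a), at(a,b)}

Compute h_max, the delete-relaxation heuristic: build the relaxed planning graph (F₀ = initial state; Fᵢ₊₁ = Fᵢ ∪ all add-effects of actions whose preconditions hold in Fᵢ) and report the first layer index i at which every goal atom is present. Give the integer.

1

F0 = init (5 atoms)
F1 = F0 ∪ {above(a,c), above(b,a), at(a,a)}  (8 atoms)
goal ⊆ F1  ⇒  h_max = 1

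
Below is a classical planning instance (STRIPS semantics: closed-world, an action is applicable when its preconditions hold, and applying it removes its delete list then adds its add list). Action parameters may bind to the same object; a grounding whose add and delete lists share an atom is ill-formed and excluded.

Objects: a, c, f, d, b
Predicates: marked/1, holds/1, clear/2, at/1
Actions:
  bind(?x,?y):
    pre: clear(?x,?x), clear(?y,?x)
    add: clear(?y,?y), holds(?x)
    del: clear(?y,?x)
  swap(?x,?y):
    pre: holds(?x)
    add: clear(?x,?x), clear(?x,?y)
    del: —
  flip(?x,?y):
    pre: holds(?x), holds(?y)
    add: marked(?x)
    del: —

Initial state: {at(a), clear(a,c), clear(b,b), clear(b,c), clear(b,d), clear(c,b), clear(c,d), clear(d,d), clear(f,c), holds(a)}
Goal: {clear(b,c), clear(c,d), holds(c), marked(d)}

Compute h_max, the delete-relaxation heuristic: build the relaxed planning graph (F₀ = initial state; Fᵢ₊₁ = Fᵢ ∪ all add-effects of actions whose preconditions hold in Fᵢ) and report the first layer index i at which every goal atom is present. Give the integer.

2

F0 = init (10 atoms)
F1 = F0 ∪ {clear(a,a), clear(a,b), clear(a,d), clear(a,f), clear(c,c), holds(b), holds(d), marked(a)}  (18 atoms)
F2 = F1 ∪ {clear(b,a), clear(b,f), clear(d,a), clear(d,b), clear(d,c), clear(d,f), clear(f,f), holds(c), marked(b), marked(d)}  (28 atoms)
goal ⊆ F2  ⇒  h_max = 2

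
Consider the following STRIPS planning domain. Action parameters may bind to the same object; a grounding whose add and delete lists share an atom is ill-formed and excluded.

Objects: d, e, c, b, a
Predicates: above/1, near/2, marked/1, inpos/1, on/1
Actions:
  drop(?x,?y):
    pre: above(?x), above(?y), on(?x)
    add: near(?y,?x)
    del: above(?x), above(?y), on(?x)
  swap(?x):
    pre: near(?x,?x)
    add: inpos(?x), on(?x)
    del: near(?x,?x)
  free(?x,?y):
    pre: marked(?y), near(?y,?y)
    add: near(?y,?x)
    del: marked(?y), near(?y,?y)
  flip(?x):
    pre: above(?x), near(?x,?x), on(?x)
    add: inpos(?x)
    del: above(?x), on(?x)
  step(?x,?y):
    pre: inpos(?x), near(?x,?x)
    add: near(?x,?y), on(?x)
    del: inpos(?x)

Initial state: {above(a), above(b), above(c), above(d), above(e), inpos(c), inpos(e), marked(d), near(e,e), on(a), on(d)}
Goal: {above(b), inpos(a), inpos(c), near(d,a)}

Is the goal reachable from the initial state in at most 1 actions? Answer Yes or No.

1. drop(d,d)  →  {above(a), above(b), above(c), above(e), inpos(c), inpos(e), marked(d), near(d,d), near(e,e), on(a)}
2. drop(a,a)  →  {above(b), above(c), above(e), inpos(c), inpos(e), marked(d), near(a,a), near(d,d), near(e,e)}
3. swap(a)  →  {above(b), above(c), above(e), inpos(a), inpos(c), inpos(e), marked(d), near(d,d), near(e,e), on(a)}
4. free(a,d)  →  {above(b), above(c), above(e), inpos(a), inpos(c), inpos(e), near(d,a), near(e,e), on(a)}
optimal plan length = 4; 4 > 1

No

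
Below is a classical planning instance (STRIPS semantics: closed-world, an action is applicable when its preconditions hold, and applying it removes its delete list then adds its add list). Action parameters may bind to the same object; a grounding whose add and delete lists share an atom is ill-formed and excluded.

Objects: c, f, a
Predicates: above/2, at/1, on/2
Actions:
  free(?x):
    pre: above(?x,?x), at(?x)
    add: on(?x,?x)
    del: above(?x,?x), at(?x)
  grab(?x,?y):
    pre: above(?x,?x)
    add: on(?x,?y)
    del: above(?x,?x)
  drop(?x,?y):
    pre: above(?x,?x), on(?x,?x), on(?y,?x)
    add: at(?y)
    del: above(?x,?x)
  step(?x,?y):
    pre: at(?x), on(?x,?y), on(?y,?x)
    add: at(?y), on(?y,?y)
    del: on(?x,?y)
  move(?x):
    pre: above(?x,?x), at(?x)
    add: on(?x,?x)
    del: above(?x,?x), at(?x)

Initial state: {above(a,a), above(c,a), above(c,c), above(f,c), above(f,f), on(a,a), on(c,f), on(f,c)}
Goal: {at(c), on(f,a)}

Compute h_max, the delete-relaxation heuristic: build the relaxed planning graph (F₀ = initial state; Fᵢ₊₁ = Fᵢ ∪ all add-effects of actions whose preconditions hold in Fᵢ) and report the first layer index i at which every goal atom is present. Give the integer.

2

F0 = init (8 atoms)
F1 = F0 ∪ {at(a), on(a,c), on(a,f), on(c,a), on(c,c), on(f,a), on(f,f)}  (15 atoms)
F2 = F1 ∪ {at(c), at(f)}  (17 atoms)
goal ⊆ F2  ⇒  h_max = 2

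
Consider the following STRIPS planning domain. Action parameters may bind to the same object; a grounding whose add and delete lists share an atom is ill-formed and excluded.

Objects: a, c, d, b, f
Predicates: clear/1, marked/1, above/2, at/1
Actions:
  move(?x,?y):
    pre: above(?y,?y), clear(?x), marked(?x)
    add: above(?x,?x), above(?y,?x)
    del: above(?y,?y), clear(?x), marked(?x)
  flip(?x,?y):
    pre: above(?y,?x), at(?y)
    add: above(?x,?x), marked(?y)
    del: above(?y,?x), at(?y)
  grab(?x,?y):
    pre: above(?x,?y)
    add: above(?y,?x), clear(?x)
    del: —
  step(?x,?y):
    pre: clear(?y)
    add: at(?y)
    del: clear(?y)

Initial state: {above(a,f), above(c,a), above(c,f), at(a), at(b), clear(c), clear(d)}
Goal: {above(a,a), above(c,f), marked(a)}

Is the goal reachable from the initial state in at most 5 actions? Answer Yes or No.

1. flip(f,a)  →  {above(c,a), above(c,f), above(f,f), at(b), clear(c), clear(d), marked(a)}
2. step(a,c)  →  {above(c,a), above(c,f), above(f,f), at(b), at(c), clear(d), marked(a)}
3. flip(a,c)  →  {above(a,a), above(c,f), above(f,f), at(b), clear(d), marked(a), marked(c)}
optimal plan length = 3; 3 ≤ 5

Yes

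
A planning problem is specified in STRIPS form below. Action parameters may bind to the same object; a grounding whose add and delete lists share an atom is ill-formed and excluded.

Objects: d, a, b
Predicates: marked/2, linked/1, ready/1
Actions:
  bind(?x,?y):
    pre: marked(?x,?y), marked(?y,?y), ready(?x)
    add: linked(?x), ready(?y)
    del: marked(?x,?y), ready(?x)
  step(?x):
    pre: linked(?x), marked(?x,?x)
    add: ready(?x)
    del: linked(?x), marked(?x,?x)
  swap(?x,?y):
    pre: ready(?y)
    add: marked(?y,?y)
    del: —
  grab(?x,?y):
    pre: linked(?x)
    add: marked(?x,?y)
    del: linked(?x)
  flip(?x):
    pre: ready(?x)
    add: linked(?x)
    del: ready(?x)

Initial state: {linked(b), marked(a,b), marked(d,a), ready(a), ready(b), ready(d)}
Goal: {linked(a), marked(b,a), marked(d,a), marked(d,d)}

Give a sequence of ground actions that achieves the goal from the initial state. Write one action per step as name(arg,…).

swap(d,d); grab(b,a); flip(a)

1. swap(d,d)  →  {linked(b), marked(a,b), marked(d,a), marked(d,d), ready(a), ready(b), ready(d)}
2. grab(b,a)  →  {marked(a,b), marked(b,a), marked(d,a), marked(d,d), ready(a), ready(b), ready(d)}
3. flip(a)  →  {linked(a), marked(a,b), marked(b,a), marked(d,a), marked(d,d), ready(b), ready(d)}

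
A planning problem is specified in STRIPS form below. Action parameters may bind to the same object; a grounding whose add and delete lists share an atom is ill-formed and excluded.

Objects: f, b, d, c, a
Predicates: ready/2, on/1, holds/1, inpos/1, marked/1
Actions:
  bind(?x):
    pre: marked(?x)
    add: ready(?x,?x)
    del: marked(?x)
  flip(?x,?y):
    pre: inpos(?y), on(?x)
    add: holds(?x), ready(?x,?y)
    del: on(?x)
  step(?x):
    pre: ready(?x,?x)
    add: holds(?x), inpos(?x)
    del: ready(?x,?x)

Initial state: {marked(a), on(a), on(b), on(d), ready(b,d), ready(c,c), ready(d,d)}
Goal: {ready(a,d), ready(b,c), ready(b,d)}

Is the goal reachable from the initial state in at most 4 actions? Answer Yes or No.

1. step(d)  →  {holds(d), inpos(d), marked(a), on(a), on(b), on(d), ready(b,d), ready(c,c)}
2. flip(a,d)  →  {holds(a), holds(d), inpos(d), marked(a), on(b), on(d), ready(a,d), ready(b,d), ready(c,c)}
3. step(c)  →  {holds(a), holds(c), holds(d), inpos(c), inpos(d), marked(a), on(b), on(d), ready(a,d), ready(b,d)}
4. flip(b,c)  →  {holds(a), holds(b), holds(c), holds(d), inpos(c), inpos(d), marked(a), on(d), ready(a,d), ready(b,c), ready(b,d)}
optimal plan length = 4; 4 ≤ 4

Yes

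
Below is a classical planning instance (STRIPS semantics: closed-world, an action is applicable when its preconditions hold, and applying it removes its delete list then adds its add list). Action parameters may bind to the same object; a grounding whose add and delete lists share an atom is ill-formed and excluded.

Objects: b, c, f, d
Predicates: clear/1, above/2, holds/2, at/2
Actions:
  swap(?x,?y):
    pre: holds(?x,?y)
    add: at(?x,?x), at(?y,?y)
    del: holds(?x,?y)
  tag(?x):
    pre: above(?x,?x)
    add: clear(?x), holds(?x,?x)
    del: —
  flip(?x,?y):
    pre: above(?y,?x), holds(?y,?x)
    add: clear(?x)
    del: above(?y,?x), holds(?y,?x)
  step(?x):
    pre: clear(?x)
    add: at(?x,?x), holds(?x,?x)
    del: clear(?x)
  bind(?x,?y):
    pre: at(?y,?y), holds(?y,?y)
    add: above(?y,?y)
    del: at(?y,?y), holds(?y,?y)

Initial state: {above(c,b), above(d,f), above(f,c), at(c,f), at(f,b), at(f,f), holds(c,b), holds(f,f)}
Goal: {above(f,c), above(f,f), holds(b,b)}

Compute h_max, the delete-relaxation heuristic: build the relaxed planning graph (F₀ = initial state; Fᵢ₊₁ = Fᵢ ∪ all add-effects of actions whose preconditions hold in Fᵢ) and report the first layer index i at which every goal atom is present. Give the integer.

F0 = init (8 atoms)
F1 = F0 ∪ {above(f,f), at(b,b), at(c,c), clear(b)}  (12 atoms)
F2 = F1 ∪ {clear(f), holds(b,b)}  (14 atoms)
goal ⊆ F2  ⇒  h_max = 2

2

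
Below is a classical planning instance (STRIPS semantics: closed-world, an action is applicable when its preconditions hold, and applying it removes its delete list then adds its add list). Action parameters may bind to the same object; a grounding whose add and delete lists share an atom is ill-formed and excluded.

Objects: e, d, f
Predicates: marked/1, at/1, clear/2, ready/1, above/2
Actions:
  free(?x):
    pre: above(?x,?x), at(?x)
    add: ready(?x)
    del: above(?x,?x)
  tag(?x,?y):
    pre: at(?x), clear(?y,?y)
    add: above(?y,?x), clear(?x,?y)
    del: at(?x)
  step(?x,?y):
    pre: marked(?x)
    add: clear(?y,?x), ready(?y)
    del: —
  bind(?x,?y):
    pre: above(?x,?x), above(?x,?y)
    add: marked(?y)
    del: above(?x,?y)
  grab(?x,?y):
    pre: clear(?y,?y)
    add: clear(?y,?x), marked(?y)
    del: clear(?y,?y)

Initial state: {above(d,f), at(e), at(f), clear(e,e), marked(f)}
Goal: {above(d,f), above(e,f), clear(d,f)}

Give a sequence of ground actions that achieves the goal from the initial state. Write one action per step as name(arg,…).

tag(f,e); step(f,d)

1. tag(f,e)  →  {above(d,f), above(e,f), at(e), clear(e,e), clear(f,e), marked(f)}
2. step(f,d)  →  {above(d,f), above(e,f), at(e), clear(d,f), clear(e,e), clear(f,e), marked(f), ready(d)}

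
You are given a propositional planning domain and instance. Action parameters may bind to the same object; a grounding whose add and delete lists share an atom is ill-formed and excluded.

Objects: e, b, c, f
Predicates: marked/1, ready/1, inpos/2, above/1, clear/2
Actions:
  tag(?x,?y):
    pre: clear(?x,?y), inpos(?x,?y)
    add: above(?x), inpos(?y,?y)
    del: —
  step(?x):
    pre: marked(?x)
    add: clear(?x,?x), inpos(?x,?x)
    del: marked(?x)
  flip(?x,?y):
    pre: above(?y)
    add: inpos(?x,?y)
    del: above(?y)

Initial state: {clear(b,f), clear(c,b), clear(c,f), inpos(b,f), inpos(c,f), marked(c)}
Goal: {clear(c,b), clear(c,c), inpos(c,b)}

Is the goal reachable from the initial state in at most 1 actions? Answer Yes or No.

1. tag(b,f)  →  {above(b), clear(b,f), clear(c,b), clear(c,f), inpos(b,f), inpos(c,f), inpos(f,f), marked(c)}
2. step(c)  →  {above(b), clear(b,f), clear(c,b), clear(c,c), clear(c,f), inpos(b,f), inpos(c,c), inpos(c,f), inpos(f,f)}
3. flip(c,b)  →  {clear(b,f), clear(c,b), clear(c,c), clear(c,f), inpos(b,f), inpos(c,b), inpos(c,c), inpos(c,f), inpos(f,f)}
optimal plan length = 3; 3 > 1

No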